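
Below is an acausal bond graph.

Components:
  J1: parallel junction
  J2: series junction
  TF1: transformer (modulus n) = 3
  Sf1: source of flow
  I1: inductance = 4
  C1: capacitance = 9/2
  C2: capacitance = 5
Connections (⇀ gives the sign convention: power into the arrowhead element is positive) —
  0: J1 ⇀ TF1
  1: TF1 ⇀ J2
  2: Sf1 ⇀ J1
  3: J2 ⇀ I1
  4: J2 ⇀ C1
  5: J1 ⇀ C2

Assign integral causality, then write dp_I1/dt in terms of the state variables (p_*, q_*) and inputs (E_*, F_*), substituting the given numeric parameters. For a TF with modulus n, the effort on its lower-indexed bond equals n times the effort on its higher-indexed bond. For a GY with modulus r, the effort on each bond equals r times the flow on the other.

#2 stroke→Sf1  (Sf1: flow source, stroke at near end)
#3 stroke→I1  (I1 outputs flow p/I1)
#1 stroke→J2  (common-f at J2 fixed by 3)
#4 stroke→J2  (J2 flow already set via bond 3)
#0 stroke→TF1  (TF TF1: opposite of bond 1)
#5 stroke→J1  (closing 0-jn rule on J1)

dp_I1/dt = -2*q_C1/9 + q_C2/15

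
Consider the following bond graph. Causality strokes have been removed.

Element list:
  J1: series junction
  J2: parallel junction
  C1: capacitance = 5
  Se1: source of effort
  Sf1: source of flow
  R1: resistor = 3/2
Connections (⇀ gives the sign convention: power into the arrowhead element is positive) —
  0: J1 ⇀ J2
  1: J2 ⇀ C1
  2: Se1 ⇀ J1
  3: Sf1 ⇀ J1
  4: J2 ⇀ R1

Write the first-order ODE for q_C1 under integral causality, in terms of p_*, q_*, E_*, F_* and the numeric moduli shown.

bond 2 |J1  (source Se1 imposes e)
bond 3 |Sf1  (Sf1: flow source, stroke at near end)
bond 0 |J1  (J1: bond 3 brought flow, rest push out)
bond 1 |J2  (C1 outputs effort q/C1)
bond 4 |R1  (J2 effort already set via bond 1)

dq_C1/dt = F_Sf1 - 2*q_C1/15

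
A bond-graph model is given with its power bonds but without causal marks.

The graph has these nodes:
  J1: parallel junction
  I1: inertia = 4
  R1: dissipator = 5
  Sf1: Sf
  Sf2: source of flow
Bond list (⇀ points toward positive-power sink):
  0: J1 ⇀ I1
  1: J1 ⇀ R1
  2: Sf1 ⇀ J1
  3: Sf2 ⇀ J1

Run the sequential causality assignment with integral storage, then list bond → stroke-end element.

b2 →Sf1  (source Sf1 imposes f)
b3 →Sf2  (Sf2: flow source, stroke at near end)
b0 →I1  (I1: I, integral causality)
b1 →J1  (J1 needs exactly one e-in)

#0 |I1
#1 |J1
#2 |Sf1
#3 |Sf2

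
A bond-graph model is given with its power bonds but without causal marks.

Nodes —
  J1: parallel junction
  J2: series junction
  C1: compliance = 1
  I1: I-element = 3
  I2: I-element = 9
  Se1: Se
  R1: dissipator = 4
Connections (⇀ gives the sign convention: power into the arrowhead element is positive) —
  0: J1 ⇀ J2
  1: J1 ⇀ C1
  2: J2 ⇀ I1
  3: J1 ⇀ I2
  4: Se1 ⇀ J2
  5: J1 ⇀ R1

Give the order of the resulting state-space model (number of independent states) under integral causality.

β4 |J2  (Se1 fixes effort; stroke away)
β1 |J1  (C1: C, integral causality)
β0 |J2  (J1: bond 1 brought effort, rest push out)
β3 |I2  (0-jn J1 has e-setter on 1)
β5 |R1  (J1 effort already set via bond 1)
β2 |I1  (only one flow-in slot at J2)

3  (C1, I1, I2 all integral)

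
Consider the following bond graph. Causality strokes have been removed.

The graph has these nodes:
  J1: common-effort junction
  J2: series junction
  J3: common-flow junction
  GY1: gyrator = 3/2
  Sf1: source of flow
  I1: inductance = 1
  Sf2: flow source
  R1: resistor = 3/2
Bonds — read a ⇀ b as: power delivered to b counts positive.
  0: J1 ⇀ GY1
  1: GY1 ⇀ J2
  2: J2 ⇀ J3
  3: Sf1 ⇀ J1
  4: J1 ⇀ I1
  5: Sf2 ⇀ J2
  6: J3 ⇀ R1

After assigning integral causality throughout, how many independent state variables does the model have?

1  (I1 all integral)

β3 →Sf1  (Sf1 (Sf) sets flow on bond)
β5 →Sf2  (Sf2 fixes flow; stroke at Sf2)
β1 →J2  (J2: bond 5 brought flow, rest push out)
β2 →J2  (J2 flow already set via bond 5)
β6 →J3  (common-f at J3 fixed by 2)
β0 →J1  (through GY1, causality inverts; strokes same side of GY1)
β4 →I1  (0-jn J1 has e-setter on 0)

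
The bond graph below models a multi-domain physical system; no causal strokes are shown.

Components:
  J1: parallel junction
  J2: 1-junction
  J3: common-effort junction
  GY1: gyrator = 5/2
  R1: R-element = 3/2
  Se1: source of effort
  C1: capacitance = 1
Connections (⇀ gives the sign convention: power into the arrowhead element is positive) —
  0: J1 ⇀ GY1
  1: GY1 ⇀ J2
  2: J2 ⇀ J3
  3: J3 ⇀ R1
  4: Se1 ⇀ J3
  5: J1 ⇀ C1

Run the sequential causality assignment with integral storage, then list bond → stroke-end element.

β4 stroke at J3  (Se1 fixes effort; stroke away)
β2 stroke at J2  (0-jn J3 has e-setter on 4)
β3 stroke at R1  (common-e at J3 fixed by 4)
β1 stroke at GY1  (only one flow-in slot at J2)
β0 stroke at GY1  (through GY1, causality inverts; strokes same side of GY1)
β5 stroke at J1  (J1 needs exactly one e-in)

b0 stroke→GY1
b1 stroke→GY1
b2 stroke→J2
b3 stroke→R1
b4 stroke→J3
b5 stroke→J1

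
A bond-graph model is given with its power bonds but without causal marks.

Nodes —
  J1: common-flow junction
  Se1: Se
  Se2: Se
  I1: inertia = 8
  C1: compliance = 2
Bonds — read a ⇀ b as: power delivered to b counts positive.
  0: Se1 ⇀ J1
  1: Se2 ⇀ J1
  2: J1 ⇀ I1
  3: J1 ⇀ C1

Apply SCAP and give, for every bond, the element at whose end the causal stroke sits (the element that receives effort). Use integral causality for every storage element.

b0 →J1
b1 →J1
b2 →I1
b3 →J1

#0 →J1  (Se1 fixes effort; stroke away)
#1 →J1  (Se2 fixes effort; stroke away)
#2 →I1  (I1: I, integral causality)
#3 →J1  (1-jn J1 has f-setter on 2)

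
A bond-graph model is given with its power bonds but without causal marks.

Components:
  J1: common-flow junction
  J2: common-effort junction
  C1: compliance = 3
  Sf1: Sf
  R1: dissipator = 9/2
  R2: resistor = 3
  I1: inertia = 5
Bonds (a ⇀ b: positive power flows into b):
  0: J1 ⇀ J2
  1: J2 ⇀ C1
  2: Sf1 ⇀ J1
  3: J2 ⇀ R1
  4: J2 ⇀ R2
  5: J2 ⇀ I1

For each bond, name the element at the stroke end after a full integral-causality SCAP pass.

b2 stroke→Sf1  (Sf1: flow source, stroke at near end)
b0 stroke→J1  (J1 flow already set via bond 2)
b1 stroke→J2  (C1 outputs effort q/C1)
b3 stroke→R1  (J2: bond 1 brought effort, rest push out)
b4 stroke→R2  (common-e at J2 fixed by 1)
b5 stroke→I1  (0-jn J2 has e-setter on 1)

b0 →J1
b1 →J2
b2 →Sf1
b3 →R1
b4 →R2
b5 →I1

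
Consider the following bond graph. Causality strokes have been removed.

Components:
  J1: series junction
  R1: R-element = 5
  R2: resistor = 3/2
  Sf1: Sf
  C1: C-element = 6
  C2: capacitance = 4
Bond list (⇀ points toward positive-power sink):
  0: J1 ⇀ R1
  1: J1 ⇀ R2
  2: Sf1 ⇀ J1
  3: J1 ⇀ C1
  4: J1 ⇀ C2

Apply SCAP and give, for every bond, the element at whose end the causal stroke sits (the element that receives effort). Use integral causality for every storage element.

β0 |J1
β1 |J1
β2 |Sf1
β3 |J1
β4 |J1

bond 2 →Sf1  (source Sf1 imposes f)
bond 0 →J1  (1-jn J1 has f-setter on 2)
bond 1 →J1  (1-jn J1 has f-setter on 2)
bond 3 →J1  (J1 flow already set via bond 2)
bond 4 →J1  (1-jn J1 has f-setter on 2)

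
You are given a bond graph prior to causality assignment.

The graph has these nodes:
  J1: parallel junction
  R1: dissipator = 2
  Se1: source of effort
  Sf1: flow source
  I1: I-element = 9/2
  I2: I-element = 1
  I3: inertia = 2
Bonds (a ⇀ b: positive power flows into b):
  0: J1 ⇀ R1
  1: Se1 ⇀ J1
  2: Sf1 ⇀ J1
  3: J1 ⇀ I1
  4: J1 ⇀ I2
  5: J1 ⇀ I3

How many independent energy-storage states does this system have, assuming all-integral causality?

3  (I1, I2, I3 all integral)

b1 →J1  (Se1 (Se) sets effort on bond)
b2 →Sf1  (Sf1: flow source, stroke at near end)
b0 →R1  (0-jn J1 has e-setter on 1)
b3 →I1  (common-e at J1 fixed by 1)
b4 →I2  (J1 effort already set via bond 1)
b5 →I3  (common-e at J1 fixed by 1)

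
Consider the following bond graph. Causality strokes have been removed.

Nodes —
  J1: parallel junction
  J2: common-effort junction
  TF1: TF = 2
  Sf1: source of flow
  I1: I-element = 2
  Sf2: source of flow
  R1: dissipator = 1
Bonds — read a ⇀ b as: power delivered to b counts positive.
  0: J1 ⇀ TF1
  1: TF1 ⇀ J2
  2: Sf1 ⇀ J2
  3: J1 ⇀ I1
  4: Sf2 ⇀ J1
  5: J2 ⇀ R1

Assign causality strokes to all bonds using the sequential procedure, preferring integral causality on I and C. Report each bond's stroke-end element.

#0 stroke→J1
#1 stroke→TF1
#2 stroke→Sf1
#3 stroke→I1
#4 stroke→Sf2
#5 stroke→J2

#2 →Sf1  (Sf1: flow source, stroke at near end)
#4 →Sf2  (Sf2 fixes flow; stroke at Sf2)
#3 →I1  (I1: I, integral causality)
#0 →J1  (J1: last free bond brings effort in)
#1 →TF1  (TF TF1: opposite of bond 0)
#5 →J2  (J2 needs exactly one e-in)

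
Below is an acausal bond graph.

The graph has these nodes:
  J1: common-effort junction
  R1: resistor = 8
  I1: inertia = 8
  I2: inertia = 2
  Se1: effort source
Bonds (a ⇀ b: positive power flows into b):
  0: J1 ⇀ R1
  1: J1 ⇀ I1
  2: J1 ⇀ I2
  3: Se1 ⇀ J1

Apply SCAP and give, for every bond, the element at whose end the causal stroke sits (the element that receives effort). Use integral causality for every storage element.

β0 |R1
β1 |I1
β2 |I2
β3 |J1

#3 |J1  (Se1 fixes effort; stroke away)
#0 |R1  (0-jn J1 has e-setter on 3)
#1 |I1  (0-jn J1 has e-setter on 3)
#2 |I2  (0-jn J1 has e-setter on 3)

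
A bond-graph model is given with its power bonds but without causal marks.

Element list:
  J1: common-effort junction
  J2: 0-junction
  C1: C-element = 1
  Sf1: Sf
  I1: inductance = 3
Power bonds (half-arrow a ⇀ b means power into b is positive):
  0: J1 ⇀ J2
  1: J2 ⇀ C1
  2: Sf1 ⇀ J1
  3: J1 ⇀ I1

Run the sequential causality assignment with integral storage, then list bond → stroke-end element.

bond 0 →J1
bond 1 →J2
bond 2 →Sf1
bond 3 →I1

β2 →Sf1  (Sf1 fixes flow; stroke at Sf1)
β1 →J2  (C1: C, integral causality)
β0 →J1  (0-jn J2 has e-setter on 1)
β3 →I1  (0-jn J1 has e-setter on 0)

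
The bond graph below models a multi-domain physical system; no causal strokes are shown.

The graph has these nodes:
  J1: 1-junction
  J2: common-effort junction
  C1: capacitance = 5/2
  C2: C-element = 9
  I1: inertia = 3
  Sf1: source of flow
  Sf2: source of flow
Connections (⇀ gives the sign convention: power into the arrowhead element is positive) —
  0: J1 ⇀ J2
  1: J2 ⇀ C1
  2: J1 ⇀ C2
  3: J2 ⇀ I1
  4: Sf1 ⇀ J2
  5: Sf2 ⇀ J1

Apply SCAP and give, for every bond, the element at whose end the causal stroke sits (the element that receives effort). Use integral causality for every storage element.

β0 stroke at J1
β1 stroke at J2
β2 stroke at J1
β3 stroke at I1
β4 stroke at Sf1
β5 stroke at Sf2

β4 |Sf1  (Sf1 fixes flow; stroke at Sf1)
β5 |Sf2  (source Sf2 imposes f)
β0 |J1  (common-f at J1 fixed by 5)
β2 |J1  (common-f at J1 fixed by 5)
β1 |J2  (prefer integral on C1)
β3 |I1  (common-e at J2 fixed by 1)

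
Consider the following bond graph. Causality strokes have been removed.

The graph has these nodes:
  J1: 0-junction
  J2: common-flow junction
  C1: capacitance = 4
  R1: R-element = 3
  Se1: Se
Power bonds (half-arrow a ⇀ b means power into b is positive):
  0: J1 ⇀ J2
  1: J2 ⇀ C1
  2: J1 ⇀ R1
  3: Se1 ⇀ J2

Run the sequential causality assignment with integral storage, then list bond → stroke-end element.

β3 →J2  (Se1 fixes effort; stroke away)
β1 →J2  (C1 integral (e out))
β0 →J1  (closing 1-jn rule on J2)
β2 →R1  (J1 effort already set via bond 0)

b0 |J1
b1 |J2
b2 |R1
b3 |J2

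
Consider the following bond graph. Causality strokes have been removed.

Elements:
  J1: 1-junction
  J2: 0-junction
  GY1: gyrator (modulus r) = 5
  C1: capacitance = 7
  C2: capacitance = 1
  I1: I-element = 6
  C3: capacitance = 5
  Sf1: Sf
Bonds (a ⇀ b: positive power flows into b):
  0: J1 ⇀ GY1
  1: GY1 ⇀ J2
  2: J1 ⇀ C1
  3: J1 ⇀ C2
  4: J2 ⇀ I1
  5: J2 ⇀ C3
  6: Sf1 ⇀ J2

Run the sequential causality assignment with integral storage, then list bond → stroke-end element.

β6 |Sf1  (Sf1 fixes flow; stroke at Sf1)
β2 |J1  (C1: C, integral causality)
β3 |J1  (C2 integral (e out))
β0 |GY1  (closing 1-jn rule on J1)
β1 |GY1  (GY GY1: same side as bond 0)
β4 |I1  (prefer integral on I1)
β5 |J2  (J2: last free bond brings effort in)

#0 →GY1
#1 →GY1
#2 →J1
#3 →J1
#4 →I1
#5 →J2
#6 →Sf1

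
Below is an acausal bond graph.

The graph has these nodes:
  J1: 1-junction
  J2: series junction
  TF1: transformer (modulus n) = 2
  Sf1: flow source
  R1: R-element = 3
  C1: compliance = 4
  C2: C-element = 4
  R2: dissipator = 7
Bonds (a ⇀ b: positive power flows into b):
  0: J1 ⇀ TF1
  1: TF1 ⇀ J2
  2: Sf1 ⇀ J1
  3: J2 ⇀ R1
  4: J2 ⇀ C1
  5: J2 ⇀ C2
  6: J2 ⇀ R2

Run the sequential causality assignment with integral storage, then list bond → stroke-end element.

#2 stroke at Sf1  (Sf1 (Sf) sets flow on bond)
#0 stroke at J1  (J1: bond 2 brought flow, rest push out)
#1 stroke at TF1  (TF1: transformer flips bond 0)
#3 stroke at J2  (J2: bond 1 brought flow, rest push out)
#4 stroke at J2  (J2 flow already set via bond 1)
#5 stroke at J2  (J2 flow already set via bond 1)
#6 stroke at J2  (common-f at J2 fixed by 1)

#0 |J1
#1 |TF1
#2 |Sf1
#3 |J2
#4 |J2
#5 |J2
#6 |J2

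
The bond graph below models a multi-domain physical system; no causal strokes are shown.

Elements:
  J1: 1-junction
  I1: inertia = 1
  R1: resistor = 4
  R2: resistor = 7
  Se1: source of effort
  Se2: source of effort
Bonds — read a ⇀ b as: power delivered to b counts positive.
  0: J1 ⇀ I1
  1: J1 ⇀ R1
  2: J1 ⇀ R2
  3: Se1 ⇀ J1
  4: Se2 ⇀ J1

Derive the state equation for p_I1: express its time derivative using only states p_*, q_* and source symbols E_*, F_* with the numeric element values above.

dp_I1/dt = E_Se1 + E_Se2 - 11*p_I1

bond 3 →J1  (Se1: effort source, stroke at far end)
bond 4 →J1  (Se2 (Se) sets effort on bond)
bond 0 →I1  (prefer integral on I1)
bond 1 →J1  (J1: bond 0 brought flow, rest push out)
bond 2 →J1  (J1 flow already set via bond 0)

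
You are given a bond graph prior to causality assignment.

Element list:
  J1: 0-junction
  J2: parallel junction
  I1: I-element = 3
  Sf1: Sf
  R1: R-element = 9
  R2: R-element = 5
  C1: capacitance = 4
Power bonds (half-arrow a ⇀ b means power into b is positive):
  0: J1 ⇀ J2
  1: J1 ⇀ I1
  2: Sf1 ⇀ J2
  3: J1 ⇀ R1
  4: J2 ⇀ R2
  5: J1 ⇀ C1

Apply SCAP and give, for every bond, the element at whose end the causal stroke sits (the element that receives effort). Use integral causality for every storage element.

b2 stroke at Sf1  (Sf1 fixes flow; stroke at Sf1)
b1 stroke at I1  (prefer integral on I1)
b5 stroke at J1  (C1 integral (e out))
b0 stroke at J2  (J1 effort already set via bond 5)
b3 stroke at R1  (common-e at J1 fixed by 5)
b4 stroke at R2  (0-jn J2 has e-setter on 0)

bond 0 stroke→J2
bond 1 stroke→I1
bond 2 stroke→Sf1
bond 3 stroke→R1
bond 4 stroke→R2
bond 5 stroke→J1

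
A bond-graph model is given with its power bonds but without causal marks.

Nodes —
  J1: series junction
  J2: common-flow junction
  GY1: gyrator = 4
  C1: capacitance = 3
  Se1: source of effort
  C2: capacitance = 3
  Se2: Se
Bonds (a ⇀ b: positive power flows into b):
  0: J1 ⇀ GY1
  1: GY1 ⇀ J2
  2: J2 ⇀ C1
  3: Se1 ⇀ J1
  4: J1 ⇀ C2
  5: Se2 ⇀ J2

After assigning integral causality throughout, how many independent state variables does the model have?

2  (C1, C2 all integral)

bond 3 stroke→J1  (Se1 (Se) sets effort on bond)
bond 5 stroke→J2  (Se2 (Se) sets effort on bond)
bond 2 stroke→J2  (C1: C, integral causality)
bond 1 stroke→GY1  (only one flow-in slot at J2)
bond 0 stroke→GY1  (GY1 both-in/both-out from 1)
bond 4 stroke→J1  (common-f at J1 fixed by 0)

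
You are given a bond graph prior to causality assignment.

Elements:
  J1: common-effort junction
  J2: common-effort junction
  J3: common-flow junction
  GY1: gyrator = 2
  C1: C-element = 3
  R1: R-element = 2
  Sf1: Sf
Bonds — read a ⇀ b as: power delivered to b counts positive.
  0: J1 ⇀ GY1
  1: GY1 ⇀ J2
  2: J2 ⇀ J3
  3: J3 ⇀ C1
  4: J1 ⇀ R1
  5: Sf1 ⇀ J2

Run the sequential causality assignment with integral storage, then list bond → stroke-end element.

bond 5 stroke→Sf1  (source Sf1 imposes f)
bond 3 stroke→J3  (C1 integral (e out))
bond 2 stroke→J2  (only one flow-in slot at J3)
bond 1 stroke→GY1  (common-e at J2 fixed by 2)
bond 0 stroke→GY1  (GY1 both-in/both-out from 1)
bond 4 stroke→J1  (only one effort-in slot at J1)

#0 stroke at GY1
#1 stroke at GY1
#2 stroke at J2
#3 stroke at J3
#4 stroke at J1
#5 stroke at Sf1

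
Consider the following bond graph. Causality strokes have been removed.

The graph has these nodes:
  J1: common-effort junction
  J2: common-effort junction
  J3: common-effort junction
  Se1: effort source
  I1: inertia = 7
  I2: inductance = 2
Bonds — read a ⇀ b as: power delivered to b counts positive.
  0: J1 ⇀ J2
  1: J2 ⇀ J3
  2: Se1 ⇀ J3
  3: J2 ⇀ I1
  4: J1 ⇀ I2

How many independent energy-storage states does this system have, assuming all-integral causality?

#2 stroke→J3  (Se1 (Se) sets effort on bond)
#1 stroke→J2  (J3 effort already set via bond 2)
#0 stroke→J1  (J2: bond 1 brought effort, rest push out)
#3 stroke→I1  (J2: bond 1 brought effort, rest push out)
#4 stroke→I2  (J1 effort already set via bond 0)

2  (I1, I2 all integral)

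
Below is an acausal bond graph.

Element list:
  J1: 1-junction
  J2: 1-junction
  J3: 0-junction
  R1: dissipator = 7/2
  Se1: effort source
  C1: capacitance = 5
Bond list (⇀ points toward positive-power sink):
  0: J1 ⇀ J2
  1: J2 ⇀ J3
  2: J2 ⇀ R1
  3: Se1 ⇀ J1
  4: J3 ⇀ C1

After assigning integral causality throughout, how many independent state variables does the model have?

β3 →J1  (Se1 fixes effort; stroke away)
β0 →J2  (closing 1-jn rule on J1)
β4 →J3  (C1 integral (e out))
β1 →J2  (J3: bond 4 brought effort, rest push out)
β2 →R1  (closing 1-jn rule on J2)

1  (C1 all integral)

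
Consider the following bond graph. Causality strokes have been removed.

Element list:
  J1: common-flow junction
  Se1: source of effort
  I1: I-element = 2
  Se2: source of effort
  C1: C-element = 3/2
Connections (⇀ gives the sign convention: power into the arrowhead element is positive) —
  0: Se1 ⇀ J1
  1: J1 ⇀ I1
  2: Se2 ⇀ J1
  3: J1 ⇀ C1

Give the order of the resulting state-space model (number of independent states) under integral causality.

2  (C1, I1 all integral)

β0 →J1  (Se1 (Se) sets effort on bond)
β2 →J1  (Se2 (Se) sets effort on bond)
β1 →I1  (I1: I, integral causality)
β3 →J1  (1-jn J1 has f-setter on 1)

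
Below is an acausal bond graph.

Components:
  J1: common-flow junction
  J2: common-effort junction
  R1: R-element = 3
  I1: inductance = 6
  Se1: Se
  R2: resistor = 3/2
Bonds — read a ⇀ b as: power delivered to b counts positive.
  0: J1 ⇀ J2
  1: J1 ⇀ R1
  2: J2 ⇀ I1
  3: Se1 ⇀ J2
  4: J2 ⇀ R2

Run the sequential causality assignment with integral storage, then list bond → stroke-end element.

#3 →J2  (source Se1 imposes e)
#0 →J1  (common-e at J2 fixed by 3)
#2 →I1  (common-e at J2 fixed by 3)
#4 →R2  (J2: bond 3 brought effort, rest push out)
#1 →R1  (closing 1-jn rule on J1)

#0 |J1
#1 |R1
#2 |I1
#3 |J2
#4 |R2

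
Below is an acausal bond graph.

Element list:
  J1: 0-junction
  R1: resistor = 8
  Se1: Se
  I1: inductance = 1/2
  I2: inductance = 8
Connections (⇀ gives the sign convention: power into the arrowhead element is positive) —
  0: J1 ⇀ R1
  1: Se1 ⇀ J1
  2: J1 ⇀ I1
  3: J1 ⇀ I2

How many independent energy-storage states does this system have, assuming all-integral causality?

2  (I1, I2 all integral)

#1 stroke at J1  (Se1: effort source, stroke at far end)
#0 stroke at R1  (0-jn J1 has e-setter on 1)
#2 stroke at I1  (common-e at J1 fixed by 1)
#3 stroke at I2  (J1: bond 1 brought effort, rest push out)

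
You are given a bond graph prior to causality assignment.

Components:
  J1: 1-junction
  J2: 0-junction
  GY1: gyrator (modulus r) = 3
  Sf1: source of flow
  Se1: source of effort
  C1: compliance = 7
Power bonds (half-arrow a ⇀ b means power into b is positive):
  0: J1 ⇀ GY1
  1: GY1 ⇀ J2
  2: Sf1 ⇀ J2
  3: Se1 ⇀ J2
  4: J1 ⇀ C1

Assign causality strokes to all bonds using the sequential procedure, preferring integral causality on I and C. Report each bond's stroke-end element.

bond 2 stroke at Sf1  (Sf1: flow source, stroke at near end)
bond 3 stroke at J2  (Se1 (Se) sets effort on bond)
bond 1 stroke at GY1  (0-jn J2 has e-setter on 3)
bond 0 stroke at GY1  (through GY1, causality inverts; strokes same side of GY1)
bond 4 stroke at J1  (common-f at J1 fixed by 0)

#0 →GY1
#1 →GY1
#2 →Sf1
#3 →J2
#4 →J1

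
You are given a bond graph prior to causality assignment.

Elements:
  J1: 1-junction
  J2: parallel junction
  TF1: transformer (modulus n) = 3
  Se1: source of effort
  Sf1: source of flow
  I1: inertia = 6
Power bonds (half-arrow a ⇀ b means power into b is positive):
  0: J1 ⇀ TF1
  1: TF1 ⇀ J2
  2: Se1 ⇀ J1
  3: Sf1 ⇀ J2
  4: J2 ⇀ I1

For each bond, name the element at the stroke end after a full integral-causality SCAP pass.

b0 stroke at TF1
b1 stroke at J2
b2 stroke at J1
b3 stroke at Sf1
b4 stroke at I1

b2 stroke at J1  (source Se1 imposes e)
b3 stroke at Sf1  (source Sf1 imposes f)
b0 stroke at TF1  (closing 1-jn rule on J1)
b1 stroke at J2  (TF TF1: opposite of bond 0)
b4 stroke at I1  (J2: bond 1 brought effort, rest push out)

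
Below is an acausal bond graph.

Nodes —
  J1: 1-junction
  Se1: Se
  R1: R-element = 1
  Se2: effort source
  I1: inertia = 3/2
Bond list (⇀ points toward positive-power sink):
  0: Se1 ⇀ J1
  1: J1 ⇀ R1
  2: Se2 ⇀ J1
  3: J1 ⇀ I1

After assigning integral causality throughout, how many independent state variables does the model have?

#0 stroke at J1  (source Se1 imposes e)
#2 stroke at J1  (source Se2 imposes e)
#3 stroke at I1  (I1: I, integral causality)
#1 stroke at J1  (J1 flow already set via bond 3)

1  (I1 all integral)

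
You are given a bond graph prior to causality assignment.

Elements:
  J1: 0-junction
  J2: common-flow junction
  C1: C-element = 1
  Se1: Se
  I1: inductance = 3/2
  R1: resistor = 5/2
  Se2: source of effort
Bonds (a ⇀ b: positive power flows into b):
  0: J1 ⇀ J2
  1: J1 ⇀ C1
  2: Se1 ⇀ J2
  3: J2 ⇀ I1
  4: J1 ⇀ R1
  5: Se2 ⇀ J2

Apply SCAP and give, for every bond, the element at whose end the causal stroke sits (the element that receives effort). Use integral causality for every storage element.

#2 stroke→J2  (Se1: effort source, stroke at far end)
#5 stroke→J2  (source Se2 imposes e)
#1 stroke→J1  (C1 outputs effort q/C1)
#0 stroke→J2  (J1 effort already set via bond 1)
#4 stroke→R1  (0-jn J1 has e-setter on 1)
#3 stroke→I1  (only one flow-in slot at J2)

bond 0 stroke at J2
bond 1 stroke at J1
bond 2 stroke at J2
bond 3 stroke at I1
bond 4 stroke at R1
bond 5 stroke at J2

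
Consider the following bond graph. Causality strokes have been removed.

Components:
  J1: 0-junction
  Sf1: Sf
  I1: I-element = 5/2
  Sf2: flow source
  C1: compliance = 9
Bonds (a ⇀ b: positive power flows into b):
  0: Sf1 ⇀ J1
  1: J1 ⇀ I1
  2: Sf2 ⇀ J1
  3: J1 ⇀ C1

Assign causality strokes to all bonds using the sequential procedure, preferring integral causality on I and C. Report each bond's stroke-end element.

b0 |Sf1
b1 |I1
b2 |Sf2
b3 |J1

bond 0 stroke at Sf1  (Sf1 fixes flow; stroke at Sf1)
bond 2 stroke at Sf2  (source Sf2 imposes f)
bond 1 stroke at I1  (I1: I, integral causality)
bond 3 stroke at J1  (J1: last free bond brings effort in)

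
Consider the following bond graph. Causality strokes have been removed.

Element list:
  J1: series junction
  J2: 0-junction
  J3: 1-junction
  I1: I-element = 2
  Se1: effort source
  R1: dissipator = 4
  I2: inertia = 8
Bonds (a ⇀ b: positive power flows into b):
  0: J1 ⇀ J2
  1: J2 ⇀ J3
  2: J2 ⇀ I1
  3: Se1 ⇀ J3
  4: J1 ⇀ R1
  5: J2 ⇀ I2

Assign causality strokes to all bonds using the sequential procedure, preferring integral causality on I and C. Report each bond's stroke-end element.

β0 stroke→J1
β1 stroke→J2
β2 stroke→I1
β3 stroke→J3
β4 stroke→R1
β5 stroke→I2

bond 3 →J3  (Se1: effort source, stroke at far end)
bond 1 →J2  (J3: last free bond brings flow in)
bond 0 →J1  (common-e at J2 fixed by 1)
bond 2 →I1  (J2: bond 1 brought effort, rest push out)
bond 5 →I2  (0-jn J2 has e-setter on 1)
bond 4 →R1  (J1 needs exactly one f-in)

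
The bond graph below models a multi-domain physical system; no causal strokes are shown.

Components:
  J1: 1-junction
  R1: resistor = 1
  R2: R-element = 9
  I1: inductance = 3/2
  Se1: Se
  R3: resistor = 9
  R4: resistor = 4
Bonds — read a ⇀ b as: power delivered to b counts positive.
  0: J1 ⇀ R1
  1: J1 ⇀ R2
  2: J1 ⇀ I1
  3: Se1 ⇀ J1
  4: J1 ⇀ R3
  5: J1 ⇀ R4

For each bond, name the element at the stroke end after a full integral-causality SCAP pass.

bond 3 |J1  (Se1: effort source, stroke at far end)
bond 2 |I1  (prefer integral on I1)
bond 0 |J1  (J1 flow already set via bond 2)
bond 1 |J1  (common-f at J1 fixed by 2)
bond 4 |J1  (common-f at J1 fixed by 2)
bond 5 |J1  (J1: bond 2 brought flow, rest push out)

b0 →J1
b1 →J1
b2 →I1
b3 →J1
b4 →J1
b5 →J1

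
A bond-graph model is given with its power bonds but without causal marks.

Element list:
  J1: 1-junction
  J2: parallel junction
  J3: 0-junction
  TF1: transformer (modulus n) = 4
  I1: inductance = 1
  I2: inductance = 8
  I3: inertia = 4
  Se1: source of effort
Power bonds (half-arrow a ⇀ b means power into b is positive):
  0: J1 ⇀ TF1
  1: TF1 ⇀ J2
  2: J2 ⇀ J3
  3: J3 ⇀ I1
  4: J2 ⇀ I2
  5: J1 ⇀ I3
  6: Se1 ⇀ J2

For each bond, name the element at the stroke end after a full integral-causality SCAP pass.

b0 |J1
b1 |TF1
b2 |J3
b3 |I1
b4 |I2
b5 |I3
b6 |J2

b6 →J2  (Se1 (Se) sets effort on bond)
b1 →TF1  (J2: bond 6 brought effort, rest push out)
b2 →J3  (common-e at J2 fixed by 6)
b4 →I2  (0-jn J2 has e-setter on 6)
b3 →I1  (common-e at J3 fixed by 2)
b0 →J1  (TF TF1: opposite of bond 1)
b5 →I3  (only one flow-in slot at J1)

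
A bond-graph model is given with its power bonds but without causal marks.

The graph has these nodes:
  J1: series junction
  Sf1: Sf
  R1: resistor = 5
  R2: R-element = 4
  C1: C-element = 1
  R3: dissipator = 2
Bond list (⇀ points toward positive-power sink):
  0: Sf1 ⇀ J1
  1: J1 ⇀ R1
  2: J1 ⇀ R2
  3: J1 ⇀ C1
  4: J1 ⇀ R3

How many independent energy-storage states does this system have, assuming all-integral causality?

bond 0 |Sf1  (Sf1 fixes flow; stroke at Sf1)
bond 1 |J1  (1-jn J1 has f-setter on 0)
bond 2 |J1  (J1 flow already set via bond 0)
bond 3 |J1  (J1: bond 0 brought flow, rest push out)
bond 4 |J1  (1-jn J1 has f-setter on 0)

1  (C1 all integral)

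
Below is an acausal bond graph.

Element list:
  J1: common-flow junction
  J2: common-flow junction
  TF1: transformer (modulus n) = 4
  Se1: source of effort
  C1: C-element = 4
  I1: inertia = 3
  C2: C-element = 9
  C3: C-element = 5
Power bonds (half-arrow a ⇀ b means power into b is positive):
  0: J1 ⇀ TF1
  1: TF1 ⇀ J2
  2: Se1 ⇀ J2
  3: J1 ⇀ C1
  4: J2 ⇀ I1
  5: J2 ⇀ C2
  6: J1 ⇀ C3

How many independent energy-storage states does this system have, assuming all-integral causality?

4  (C1, C2, C3, I1 all integral)

bond 2 |J2  (Se1 fixes effort; stroke away)
bond 3 |J1  (C1 outputs effort q/C1)
bond 4 |I1  (I1 integral (f out))
bond 1 |J2  (1-jn J2 has f-setter on 4)
bond 5 |J2  (common-f at J2 fixed by 4)
bond 0 |TF1  (TF TF1: opposite of bond 1)
bond 6 |J1  (1-jn J1 has f-setter on 0)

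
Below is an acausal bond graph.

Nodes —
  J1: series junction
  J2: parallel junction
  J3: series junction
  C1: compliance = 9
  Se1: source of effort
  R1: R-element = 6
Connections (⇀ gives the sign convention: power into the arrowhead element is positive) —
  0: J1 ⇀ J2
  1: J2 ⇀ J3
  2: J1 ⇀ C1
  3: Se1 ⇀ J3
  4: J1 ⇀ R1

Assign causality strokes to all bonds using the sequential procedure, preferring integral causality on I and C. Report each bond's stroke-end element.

β3 |J3  (source Se1 imposes e)
β1 |J2  (J3 needs exactly one f-in)
β0 |J1  (J2 effort already set via bond 1)
β2 |J1  (C1: C, integral causality)
β4 |R1  (J1 needs exactly one f-in)

β0 |J1
β1 |J2
β2 |J1
β3 |J3
β4 |R1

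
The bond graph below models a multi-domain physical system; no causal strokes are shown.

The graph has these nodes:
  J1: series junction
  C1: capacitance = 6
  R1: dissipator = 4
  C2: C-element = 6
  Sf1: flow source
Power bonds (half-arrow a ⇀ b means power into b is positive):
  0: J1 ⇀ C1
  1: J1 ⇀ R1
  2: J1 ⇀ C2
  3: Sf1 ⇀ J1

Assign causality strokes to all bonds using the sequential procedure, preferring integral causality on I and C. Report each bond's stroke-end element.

b3 stroke at Sf1  (Sf1 fixes flow; stroke at Sf1)
b0 stroke at J1  (J1 flow already set via bond 3)
b1 stroke at J1  (1-jn J1 has f-setter on 3)
b2 stroke at J1  (J1 flow already set via bond 3)

#0 stroke at J1
#1 stroke at J1
#2 stroke at J1
#3 stroke at Sf1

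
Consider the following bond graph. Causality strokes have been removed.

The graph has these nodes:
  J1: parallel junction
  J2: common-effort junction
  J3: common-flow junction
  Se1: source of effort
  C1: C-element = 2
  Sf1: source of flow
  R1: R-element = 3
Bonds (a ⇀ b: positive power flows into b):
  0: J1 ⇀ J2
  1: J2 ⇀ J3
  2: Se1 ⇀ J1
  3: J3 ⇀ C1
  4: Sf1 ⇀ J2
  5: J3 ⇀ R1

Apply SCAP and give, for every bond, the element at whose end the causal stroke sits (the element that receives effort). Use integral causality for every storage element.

#2 |J1  (Se1 (Se) sets effort on bond)
#4 |Sf1  (source Sf1 imposes f)
#0 |J2  (J1 effort already set via bond 2)
#1 |J3  (J2 effort already set via bond 0)
#3 |J3  (C1 outputs effort q/C1)
#5 |R1  (J3: last free bond brings flow in)

#0 →J2
#1 →J3
#2 →J1
#3 →J3
#4 →Sf1
#5 →R1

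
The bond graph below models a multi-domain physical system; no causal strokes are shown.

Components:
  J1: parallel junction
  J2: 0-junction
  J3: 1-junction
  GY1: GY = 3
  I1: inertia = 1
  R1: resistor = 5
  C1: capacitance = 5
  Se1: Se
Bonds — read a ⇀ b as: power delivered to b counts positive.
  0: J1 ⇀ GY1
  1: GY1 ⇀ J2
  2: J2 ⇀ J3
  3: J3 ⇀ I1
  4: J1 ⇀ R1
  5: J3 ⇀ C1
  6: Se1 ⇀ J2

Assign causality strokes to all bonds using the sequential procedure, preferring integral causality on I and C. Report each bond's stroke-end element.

#0 stroke at GY1
#1 stroke at GY1
#2 stroke at J3
#3 stroke at I1
#4 stroke at J1
#5 stroke at J3
#6 stroke at J2

bond 6 stroke at J2  (Se1 fixes effort; stroke away)
bond 1 stroke at GY1  (J2 effort already set via bond 6)
bond 2 stroke at J3  (0-jn J2 has e-setter on 6)
bond 0 stroke at GY1  (through GY1, causality inverts; strokes same side of GY1)
bond 4 stroke at J1  (only one effort-in slot at J1)
bond 3 stroke at I1  (I1: I, integral causality)
bond 5 stroke at J3  (1-jn J3 has f-setter on 3)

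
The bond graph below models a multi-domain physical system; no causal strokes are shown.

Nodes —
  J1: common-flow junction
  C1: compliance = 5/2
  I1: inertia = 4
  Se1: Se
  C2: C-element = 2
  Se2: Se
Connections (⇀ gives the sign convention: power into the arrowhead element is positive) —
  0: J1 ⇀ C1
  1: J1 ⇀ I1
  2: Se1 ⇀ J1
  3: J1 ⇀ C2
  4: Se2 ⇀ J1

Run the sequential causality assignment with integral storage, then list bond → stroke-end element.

bond 2 |J1  (Se1 fixes effort; stroke away)
bond 4 |J1  (Se2 (Se) sets effort on bond)
bond 0 |J1  (C1: C, integral causality)
bond 1 |I1  (I1: I, integral causality)
bond 3 |J1  (J1: bond 1 brought flow, rest push out)

#0 stroke at J1
#1 stroke at I1
#2 stroke at J1
#3 stroke at J1
#4 stroke at J1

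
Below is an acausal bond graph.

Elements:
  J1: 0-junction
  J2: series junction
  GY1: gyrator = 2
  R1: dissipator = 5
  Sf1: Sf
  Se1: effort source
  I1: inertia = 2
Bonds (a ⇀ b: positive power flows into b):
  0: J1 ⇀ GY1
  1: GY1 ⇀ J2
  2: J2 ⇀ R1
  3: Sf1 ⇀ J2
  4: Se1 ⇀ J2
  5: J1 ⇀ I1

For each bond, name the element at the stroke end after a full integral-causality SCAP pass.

b3 |Sf1  (source Sf1 imposes f)
b4 |J2  (source Se1 imposes e)
b1 |J2  (J2 flow already set via bond 3)
b2 |J2  (1-jn J2 has f-setter on 3)
b0 |J1  (through GY1, causality inverts; strokes same side of GY1)
b5 |I1  (J1 effort already set via bond 0)

b0 stroke at J1
b1 stroke at J2
b2 stroke at J2
b3 stroke at Sf1
b4 stroke at J2
b5 stroke at I1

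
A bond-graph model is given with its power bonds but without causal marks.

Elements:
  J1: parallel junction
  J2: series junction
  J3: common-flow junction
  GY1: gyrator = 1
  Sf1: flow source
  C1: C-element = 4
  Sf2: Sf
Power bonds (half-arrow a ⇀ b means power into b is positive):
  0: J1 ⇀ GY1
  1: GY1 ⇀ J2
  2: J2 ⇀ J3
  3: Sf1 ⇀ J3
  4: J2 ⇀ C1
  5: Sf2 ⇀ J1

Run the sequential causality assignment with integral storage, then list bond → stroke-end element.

b3 |Sf1  (source Sf1 imposes f)
b5 |Sf2  (Sf2: flow source, stroke at near end)
b0 |J1  (only one effort-in slot at J1)
b2 |J3  (J3 flow already set via bond 3)
b1 |J2  (GY1: gyrator matches bond 0)
b4 |J2  (1-jn J2 has f-setter on 2)

#0 stroke at J1
#1 stroke at J2
#2 stroke at J3
#3 stroke at Sf1
#4 stroke at J2
#5 stroke at Sf2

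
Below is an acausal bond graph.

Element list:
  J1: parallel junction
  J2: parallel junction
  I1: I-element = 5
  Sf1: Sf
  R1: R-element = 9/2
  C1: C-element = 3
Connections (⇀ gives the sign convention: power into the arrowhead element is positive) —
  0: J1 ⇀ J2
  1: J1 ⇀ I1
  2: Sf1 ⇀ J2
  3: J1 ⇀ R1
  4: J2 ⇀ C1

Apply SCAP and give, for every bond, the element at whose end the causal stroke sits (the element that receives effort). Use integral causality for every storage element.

β2 |Sf1  (Sf1: flow source, stroke at near end)
β1 |I1  (I1: I, integral causality)
β4 |J2  (C1 outputs effort q/C1)
β0 |J1  (0-jn J2 has e-setter on 4)
β3 |R1  (J1 effort already set via bond 0)

b0 |J1
b1 |I1
b2 |Sf1
b3 |R1
b4 |J2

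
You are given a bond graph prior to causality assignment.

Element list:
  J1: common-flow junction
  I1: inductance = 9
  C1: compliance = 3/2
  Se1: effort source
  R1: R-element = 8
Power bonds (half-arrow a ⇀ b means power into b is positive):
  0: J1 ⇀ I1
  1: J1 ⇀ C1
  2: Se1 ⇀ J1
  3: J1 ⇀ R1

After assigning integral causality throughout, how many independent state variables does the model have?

2  (C1, I1 all integral)

β2 stroke→J1  (Se1: effort source, stroke at far end)
β0 stroke→I1  (I1: I, integral causality)
β1 stroke→J1  (J1 flow already set via bond 0)
β3 stroke→J1  (common-f at J1 fixed by 0)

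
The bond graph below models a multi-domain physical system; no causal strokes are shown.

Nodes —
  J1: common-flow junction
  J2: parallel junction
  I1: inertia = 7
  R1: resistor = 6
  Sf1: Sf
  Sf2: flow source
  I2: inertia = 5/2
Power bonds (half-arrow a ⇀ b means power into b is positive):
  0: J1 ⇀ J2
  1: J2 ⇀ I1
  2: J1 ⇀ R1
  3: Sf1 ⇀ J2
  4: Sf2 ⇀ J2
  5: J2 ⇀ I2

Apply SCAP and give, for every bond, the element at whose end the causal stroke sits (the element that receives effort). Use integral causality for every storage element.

bond 3 stroke→Sf1  (source Sf1 imposes f)
bond 4 stroke→Sf2  (Sf2 (Sf) sets flow on bond)
bond 1 stroke→I1  (prefer integral on I1)
bond 5 stroke→I2  (I2 integral (f out))
bond 0 stroke→J2  (J2: last free bond brings effort in)
bond 2 stroke→J1  (J1: bond 0 brought flow, rest push out)

#0 →J2
#1 →I1
#2 →J1
#3 →Sf1
#4 →Sf2
#5 →I2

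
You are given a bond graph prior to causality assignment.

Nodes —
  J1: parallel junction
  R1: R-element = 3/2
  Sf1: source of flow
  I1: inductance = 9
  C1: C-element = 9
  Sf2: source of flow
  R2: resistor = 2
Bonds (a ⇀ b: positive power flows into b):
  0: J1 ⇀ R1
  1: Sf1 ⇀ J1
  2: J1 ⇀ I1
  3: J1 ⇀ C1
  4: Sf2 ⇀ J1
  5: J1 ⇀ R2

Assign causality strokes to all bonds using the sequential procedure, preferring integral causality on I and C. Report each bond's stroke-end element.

β1 stroke at Sf1  (source Sf1 imposes f)
β4 stroke at Sf2  (source Sf2 imposes f)
β2 stroke at I1  (I1 integral (f out))
β3 stroke at J1  (C1: C, integral causality)
β0 stroke at R1  (J1 effort already set via bond 3)
β5 stroke at R2  (common-e at J1 fixed by 3)

bond 0 stroke at R1
bond 1 stroke at Sf1
bond 2 stroke at I1
bond 3 stroke at J1
bond 4 stroke at Sf2
bond 5 stroke at R2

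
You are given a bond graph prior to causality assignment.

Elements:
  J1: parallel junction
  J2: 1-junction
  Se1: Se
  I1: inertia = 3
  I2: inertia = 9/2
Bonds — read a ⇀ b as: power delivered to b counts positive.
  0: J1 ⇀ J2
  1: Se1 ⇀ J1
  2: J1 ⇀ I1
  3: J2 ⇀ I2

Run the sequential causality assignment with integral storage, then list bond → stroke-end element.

#0 stroke→J2
#1 stroke→J1
#2 stroke→I1
#3 stroke→I2

#1 →J1  (source Se1 imposes e)
#0 →J2  (J1 effort already set via bond 1)
#2 →I1  (0-jn J1 has e-setter on 1)
#3 →I2  (J2 needs exactly one f-in)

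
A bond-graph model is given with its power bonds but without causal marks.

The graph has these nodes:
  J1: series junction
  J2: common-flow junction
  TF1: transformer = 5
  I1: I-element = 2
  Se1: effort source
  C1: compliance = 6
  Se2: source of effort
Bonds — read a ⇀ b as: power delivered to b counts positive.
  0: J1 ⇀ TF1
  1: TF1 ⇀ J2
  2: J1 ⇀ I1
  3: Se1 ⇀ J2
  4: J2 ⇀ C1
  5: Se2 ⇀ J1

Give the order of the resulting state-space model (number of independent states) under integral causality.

bond 3 |J2  (source Se1 imposes e)
bond 5 |J1  (Se2: effort source, stroke at far end)
bond 2 |I1  (I1: I, integral causality)
bond 0 |J1  (1-jn J1 has f-setter on 2)
bond 1 |TF1  (through TF1, causality passes straight; one stroke at TF1)
bond 4 |J2  (J2 flow already set via bond 1)

2  (C1, I1 all integral)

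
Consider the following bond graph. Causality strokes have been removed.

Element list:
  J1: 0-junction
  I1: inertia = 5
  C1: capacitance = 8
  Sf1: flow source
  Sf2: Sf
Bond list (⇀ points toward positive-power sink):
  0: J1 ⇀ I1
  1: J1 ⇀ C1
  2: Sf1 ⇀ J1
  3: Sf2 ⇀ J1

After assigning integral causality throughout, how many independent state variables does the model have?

2  (C1, I1 all integral)

bond 2 |Sf1  (Sf1: flow source, stroke at near end)
bond 3 |Sf2  (source Sf2 imposes f)
bond 0 |I1  (I1: I, integral causality)
bond 1 |J1  (closing 0-jn rule on J1)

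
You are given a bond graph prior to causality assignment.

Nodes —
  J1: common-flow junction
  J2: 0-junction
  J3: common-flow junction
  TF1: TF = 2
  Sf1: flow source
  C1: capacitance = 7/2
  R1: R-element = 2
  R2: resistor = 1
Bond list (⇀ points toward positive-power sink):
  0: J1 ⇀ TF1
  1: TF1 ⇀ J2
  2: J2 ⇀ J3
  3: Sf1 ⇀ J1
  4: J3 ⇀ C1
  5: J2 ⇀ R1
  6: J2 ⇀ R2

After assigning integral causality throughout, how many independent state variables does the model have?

bond 3 stroke at Sf1  (source Sf1 imposes f)
bond 0 stroke at J1  (J1: bond 3 brought flow, rest push out)
bond 1 stroke at TF1  (TF1: transformer flips bond 0)
bond 4 stroke at J3  (C1 integral (e out))
bond 2 stroke at J2  (J3 needs exactly one f-in)
bond 5 stroke at R1  (J2: bond 2 brought effort, rest push out)
bond 6 stroke at R2  (J2 effort already set via bond 2)

1  (C1 all integral)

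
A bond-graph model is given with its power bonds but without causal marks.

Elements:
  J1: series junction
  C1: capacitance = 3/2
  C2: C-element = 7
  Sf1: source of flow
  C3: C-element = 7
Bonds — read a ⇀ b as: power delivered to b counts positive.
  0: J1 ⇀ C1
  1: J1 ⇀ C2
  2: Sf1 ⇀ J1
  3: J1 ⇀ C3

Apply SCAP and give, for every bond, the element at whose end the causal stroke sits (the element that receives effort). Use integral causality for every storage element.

bond 2 stroke at Sf1  (Sf1 fixes flow; stroke at Sf1)
bond 0 stroke at J1  (common-f at J1 fixed by 2)
bond 1 stroke at J1  (common-f at J1 fixed by 2)
bond 3 stroke at J1  (common-f at J1 fixed by 2)

b0 stroke→J1
b1 stroke→J1
b2 stroke→Sf1
b3 stroke→J1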